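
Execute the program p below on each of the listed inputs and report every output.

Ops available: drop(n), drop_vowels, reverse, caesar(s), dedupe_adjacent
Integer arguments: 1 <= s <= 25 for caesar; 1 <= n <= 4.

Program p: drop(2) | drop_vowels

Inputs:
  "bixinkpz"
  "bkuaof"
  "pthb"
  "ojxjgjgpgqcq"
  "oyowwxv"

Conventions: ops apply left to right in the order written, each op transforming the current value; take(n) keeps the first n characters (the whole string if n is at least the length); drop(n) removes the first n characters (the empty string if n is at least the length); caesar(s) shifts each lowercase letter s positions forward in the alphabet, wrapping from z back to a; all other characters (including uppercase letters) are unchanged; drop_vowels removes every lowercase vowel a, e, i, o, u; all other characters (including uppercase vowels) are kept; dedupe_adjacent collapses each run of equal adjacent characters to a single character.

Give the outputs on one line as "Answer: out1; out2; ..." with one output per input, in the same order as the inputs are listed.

"xnkpz"; "f"; "hb"; "xjgjgpgqcq"; "wwxv"

Execution, op by op:
  "bixinkpz" -> "xinkpz" -> "xnkpz"
  "bkuaof" -> "uaof" -> "f"
  "pthb" -> "hb" -> "hb"
  "ojxjgjgpgqcq" -> "xjgjgpgqcq" -> "xjgjgpgqcq"
  "oyowwxv" -> "owwxv" -> "wwxv"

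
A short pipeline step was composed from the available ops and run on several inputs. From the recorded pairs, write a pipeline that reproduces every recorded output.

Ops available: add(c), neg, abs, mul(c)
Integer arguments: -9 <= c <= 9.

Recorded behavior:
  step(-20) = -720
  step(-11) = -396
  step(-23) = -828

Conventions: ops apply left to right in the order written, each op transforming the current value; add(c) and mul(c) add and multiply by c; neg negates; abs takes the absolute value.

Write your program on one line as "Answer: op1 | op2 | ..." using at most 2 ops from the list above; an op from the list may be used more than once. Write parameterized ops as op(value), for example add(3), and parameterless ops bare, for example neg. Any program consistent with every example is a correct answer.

mul(9) | mul(4)

Check, running the answer program on each example:
  -20 -> -180 -> -720
  -11 -> -99 -> -396
  -23 -> -207 -> -828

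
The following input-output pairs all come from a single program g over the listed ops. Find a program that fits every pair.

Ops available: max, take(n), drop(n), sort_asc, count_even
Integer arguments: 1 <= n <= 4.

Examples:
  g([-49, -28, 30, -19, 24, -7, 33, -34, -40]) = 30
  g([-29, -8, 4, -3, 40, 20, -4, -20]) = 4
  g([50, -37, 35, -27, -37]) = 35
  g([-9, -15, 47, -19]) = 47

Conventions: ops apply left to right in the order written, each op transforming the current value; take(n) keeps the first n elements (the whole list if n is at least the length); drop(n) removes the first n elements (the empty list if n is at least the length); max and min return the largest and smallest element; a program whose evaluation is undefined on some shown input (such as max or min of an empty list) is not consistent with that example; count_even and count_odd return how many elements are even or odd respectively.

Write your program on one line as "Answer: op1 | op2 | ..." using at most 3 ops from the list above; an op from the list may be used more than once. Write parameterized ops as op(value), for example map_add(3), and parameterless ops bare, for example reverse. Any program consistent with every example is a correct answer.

drop(1) | take(3) | max

Check, running the answer program on each example:
  [-49, -28, 30, -19, 24, -7, 33, -34, -40] -> [-28, 30, -19, 24, -7, 33, -34, -40] -> [-28, 30, -19] -> 30
  [-29, -8, 4, -3, 40, 20, -4, -20] -> [-8, 4, -3, 40, 20, -4, -20] -> [-8, 4, -3] -> 4
  [50, -37, 35, -27, -37] -> [-37, 35, -27, -37] -> [-37, 35, -27] -> 35
  [-9, -15, 47, -19] -> [-15, 47, -19] -> [-15, 47, -19] -> 47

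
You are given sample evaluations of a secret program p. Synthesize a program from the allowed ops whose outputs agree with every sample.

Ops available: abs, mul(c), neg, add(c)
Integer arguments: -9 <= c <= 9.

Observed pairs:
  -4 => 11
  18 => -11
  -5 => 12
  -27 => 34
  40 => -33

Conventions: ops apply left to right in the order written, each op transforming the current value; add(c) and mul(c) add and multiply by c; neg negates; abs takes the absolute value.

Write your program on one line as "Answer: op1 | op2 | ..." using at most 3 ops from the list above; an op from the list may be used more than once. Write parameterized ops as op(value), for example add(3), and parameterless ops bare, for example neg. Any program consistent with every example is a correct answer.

add(1) | mul(-1) | add(8)

Check, running the answer program on each example:
  -4 -> -3 -> 3 -> 11
  18 -> 19 -> -19 -> -11
  -5 -> -4 -> 4 -> 12
  -27 -> -26 -> 26 -> 34
  40 -> 41 -> -41 -> -33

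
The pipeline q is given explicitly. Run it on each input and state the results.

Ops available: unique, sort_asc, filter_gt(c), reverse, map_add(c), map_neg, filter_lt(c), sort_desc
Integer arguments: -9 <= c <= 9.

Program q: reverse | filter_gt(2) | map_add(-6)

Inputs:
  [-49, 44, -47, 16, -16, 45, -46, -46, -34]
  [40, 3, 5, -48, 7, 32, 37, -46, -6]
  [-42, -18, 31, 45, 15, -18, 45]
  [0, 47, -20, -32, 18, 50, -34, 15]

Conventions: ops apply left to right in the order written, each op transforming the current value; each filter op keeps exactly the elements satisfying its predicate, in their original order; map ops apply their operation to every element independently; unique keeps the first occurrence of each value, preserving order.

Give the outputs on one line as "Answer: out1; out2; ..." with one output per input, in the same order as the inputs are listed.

Execution, op by op:
  [-49, 44, -47, 16, -16, 45, -46, -46, -34] -> [-34, -46, -46, 45, -16, 16, -47, 44, -49] -> [45, 16, 44] -> [39, 10, 38]
  [40, 3, 5, -48, 7, 32, 37, -46, -6] -> [-6, -46, 37, 32, 7, -48, 5, 3, 40] -> [37, 32, 7, 5, 3, 40] -> [31, 26, 1, -1, -3, 34]
  [-42, -18, 31, 45, 15, -18, 45] -> [45, -18, 15, 45, 31, -18, -42] -> [45, 15, 45, 31] -> [39, 9, 39, 25]
  [0, 47, -20, -32, 18, 50, -34, 15] -> [15, -34, 50, 18, -32, -20, 47, 0] -> [15, 50, 18, 47] -> [9, 44, 12, 41]

[39, 10, 38]; [31, 26, 1, -1, -3, 34]; [39, 9, 39, 25]; [9, 44, 12, 41]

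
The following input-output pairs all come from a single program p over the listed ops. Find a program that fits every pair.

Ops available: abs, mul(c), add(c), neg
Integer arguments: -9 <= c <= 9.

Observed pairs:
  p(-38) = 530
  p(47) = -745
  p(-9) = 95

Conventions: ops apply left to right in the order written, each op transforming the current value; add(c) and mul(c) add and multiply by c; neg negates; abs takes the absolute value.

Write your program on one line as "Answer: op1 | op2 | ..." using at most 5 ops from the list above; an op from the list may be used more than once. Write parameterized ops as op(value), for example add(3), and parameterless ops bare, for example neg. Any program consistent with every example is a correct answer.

mul(-3) | add(-8) | neg | mul(5) | neg

Check, running the answer program on each example:
  -38 -> 114 -> 106 -> -106 -> -530 -> 530
  47 -> -141 -> -149 -> 149 -> 745 -> -745
  -9 -> 27 -> 19 -> -19 -> -95 -> 95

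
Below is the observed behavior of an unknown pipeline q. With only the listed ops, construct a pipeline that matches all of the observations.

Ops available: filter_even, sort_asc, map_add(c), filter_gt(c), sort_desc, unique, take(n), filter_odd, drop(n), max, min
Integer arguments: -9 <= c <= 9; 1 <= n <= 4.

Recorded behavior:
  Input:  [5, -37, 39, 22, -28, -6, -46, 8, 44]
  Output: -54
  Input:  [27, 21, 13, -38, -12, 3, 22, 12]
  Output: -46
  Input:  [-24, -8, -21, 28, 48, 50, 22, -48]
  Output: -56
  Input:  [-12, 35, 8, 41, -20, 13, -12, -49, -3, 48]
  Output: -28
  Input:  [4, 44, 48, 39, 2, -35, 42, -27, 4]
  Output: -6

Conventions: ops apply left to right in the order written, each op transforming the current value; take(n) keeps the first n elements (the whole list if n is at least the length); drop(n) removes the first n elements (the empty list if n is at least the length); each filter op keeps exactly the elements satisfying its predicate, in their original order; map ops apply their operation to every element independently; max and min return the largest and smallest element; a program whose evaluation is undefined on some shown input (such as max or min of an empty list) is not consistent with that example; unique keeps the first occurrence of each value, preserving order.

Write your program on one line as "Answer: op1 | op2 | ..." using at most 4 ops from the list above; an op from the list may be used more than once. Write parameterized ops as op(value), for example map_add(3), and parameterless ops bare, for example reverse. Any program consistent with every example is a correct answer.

map_add(-8) | filter_even | min

Check, running the answer program on each example:
  [5, -37, 39, 22, -28, -6, -46, 8, 44] -> [-3, -45, 31, 14, -36, -14, -54, 0, 36] -> [14, -36, -14, -54, 0, 36] -> -54
  [27, 21, 13, -38, -12, 3, 22, 12] -> [19, 13, 5, -46, -20, -5, 14, 4] -> [-46, -20, 14, 4] -> -46
  [-24, -8, -21, 28, 48, 50, 22, -48] -> [-32, -16, -29, 20, 40, 42, 14, -56] -> [-32, -16, 20, 40, 42, 14, -56] -> -56
  [-12, 35, 8, 41, -20, 13, -12, -49, -3, 48] -> [-20, 27, 0, 33, -28, 5, -20, -57, -11, 40] -> [-20, 0, -28, -20, 40] -> -28
  [4, 44, 48, 39, 2, -35, 42, -27, 4] -> [-4, 36, 40, 31, -6, -43, 34, -35, -4] -> [-4, 36, 40, -6, 34, -4] -> -6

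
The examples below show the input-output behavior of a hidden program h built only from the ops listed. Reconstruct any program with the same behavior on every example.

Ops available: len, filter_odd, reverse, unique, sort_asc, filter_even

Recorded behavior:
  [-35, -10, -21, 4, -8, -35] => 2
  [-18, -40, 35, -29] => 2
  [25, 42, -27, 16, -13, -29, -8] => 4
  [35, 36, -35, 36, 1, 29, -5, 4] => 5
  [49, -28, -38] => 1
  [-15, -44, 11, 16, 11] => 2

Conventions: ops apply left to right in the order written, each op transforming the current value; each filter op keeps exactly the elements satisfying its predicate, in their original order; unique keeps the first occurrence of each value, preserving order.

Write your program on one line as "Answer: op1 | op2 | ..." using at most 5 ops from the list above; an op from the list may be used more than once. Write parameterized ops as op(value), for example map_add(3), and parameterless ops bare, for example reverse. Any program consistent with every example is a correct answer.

filter_odd | reverse | unique | len

Check, running the answer program on each example:
  [-35, -10, -21, 4, -8, -35] -> [-35, -21, -35] -> [-35, -21, -35] -> [-35, -21] -> 2
  [-18, -40, 35, -29] -> [35, -29] -> [-29, 35] -> [-29, 35] -> 2
  [25, 42, -27, 16, -13, -29, -8] -> [25, -27, -13, -29] -> [-29, -13, -27, 25] -> [-29, -13, -27, 25] -> 4
  [35, 36, -35, 36, 1, 29, -5, 4] -> [35, -35, 1, 29, -5] -> [-5, 29, 1, -35, 35] -> [-5, 29, 1, -35, 35] -> 5
  [49, -28, -38] -> [49] -> [49] -> [49] -> 1
  [-15, -44, 11, 16, 11] -> [-15, 11, 11] -> [11, 11, -15] -> [11, -15] -> 2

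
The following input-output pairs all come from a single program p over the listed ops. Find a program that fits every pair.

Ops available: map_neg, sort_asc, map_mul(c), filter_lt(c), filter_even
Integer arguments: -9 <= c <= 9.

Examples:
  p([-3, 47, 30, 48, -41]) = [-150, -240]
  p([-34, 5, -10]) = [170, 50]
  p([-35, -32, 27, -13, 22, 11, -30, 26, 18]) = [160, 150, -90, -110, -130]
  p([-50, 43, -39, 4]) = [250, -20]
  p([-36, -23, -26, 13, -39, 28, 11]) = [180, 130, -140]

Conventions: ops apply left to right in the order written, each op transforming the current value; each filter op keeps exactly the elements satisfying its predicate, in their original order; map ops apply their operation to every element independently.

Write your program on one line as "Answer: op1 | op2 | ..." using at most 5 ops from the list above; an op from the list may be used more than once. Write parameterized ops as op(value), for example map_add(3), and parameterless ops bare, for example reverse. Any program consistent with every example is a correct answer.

sort_asc | filter_even | map_mul(5) | map_neg

Check, running the answer program on each example:
  [-3, 47, 30, 48, -41] -> [-41, -3, 30, 47, 48] -> [30, 48] -> [150, 240] -> [-150, -240]
  [-34, 5, -10] -> [-34, -10, 5] -> [-34, -10] -> [-170, -50] -> [170, 50]
  [-35, -32, 27, -13, 22, 11, -30, 26, 18] -> [-35, -32, -30, -13, 11, 18, 22, 26, 27] -> [-32, -30, 18, 22, 26] -> [-160, -150, 90, 110, 130] -> [160, 150, -90, -110, -130]
  [-50, 43, -39, 4] -> [-50, -39, 4, 43] -> [-50, 4] -> [-250, 20] -> [250, -20]
  [-36, -23, -26, 13, -39, 28, 11] -> [-39, -36, -26, -23, 11, 13, 28] -> [-36, -26, 28] -> [-180, -130, 140] -> [180, 130, -140]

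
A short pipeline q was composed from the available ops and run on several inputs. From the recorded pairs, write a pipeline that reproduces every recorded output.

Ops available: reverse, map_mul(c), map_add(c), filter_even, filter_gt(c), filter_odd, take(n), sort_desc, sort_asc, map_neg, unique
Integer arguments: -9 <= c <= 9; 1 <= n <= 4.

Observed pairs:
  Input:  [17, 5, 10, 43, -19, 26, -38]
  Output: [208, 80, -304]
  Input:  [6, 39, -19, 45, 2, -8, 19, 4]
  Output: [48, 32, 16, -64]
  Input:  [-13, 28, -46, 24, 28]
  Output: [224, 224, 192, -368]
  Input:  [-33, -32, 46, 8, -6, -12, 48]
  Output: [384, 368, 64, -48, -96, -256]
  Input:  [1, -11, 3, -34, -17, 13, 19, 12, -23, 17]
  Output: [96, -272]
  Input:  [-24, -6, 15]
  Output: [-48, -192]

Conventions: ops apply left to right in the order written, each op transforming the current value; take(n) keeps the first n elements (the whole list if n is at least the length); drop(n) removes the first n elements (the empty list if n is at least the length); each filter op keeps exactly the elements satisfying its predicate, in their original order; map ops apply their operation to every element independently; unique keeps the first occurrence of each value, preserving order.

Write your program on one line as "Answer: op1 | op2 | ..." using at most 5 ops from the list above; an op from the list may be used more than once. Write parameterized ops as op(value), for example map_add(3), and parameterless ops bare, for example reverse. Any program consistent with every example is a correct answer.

reverse | sort_desc | filter_even | map_mul(8)

Check, running the answer program on each example:
  [17, 5, 10, 43, -19, 26, -38] -> [-38, 26, -19, 43, 10, 5, 17] -> [43, 26, 17, 10, 5, -19, -38] -> [26, 10, -38] -> [208, 80, -304]
  [6, 39, -19, 45, 2, -8, 19, 4] -> [4, 19, -8, 2, 45, -19, 39, 6] -> [45, 39, 19, 6, 4, 2, -8, -19] -> [6, 4, 2, -8] -> [48, 32, 16, -64]
  [-13, 28, -46, 24, 28] -> [28, 24, -46, 28, -13] -> [28, 28, 24, -13, -46] -> [28, 28, 24, -46] -> [224, 224, 192, -368]
  [-33, -32, 46, 8, -6, -12, 48] -> [48, -12, -6, 8, 46, -32, -33] -> [48, 46, 8, -6, -12, -32, -33] -> [48, 46, 8, -6, -12, -32] -> [384, 368, 64, -48, -96, -256]
  [1, -11, 3, -34, -17, 13, 19, 12, -23, 17] -> [17, -23, 12, 19, 13, -17, -34, 3, -11, 1] -> [19, 17, 13, 12, 3, 1, -11, -17, -23, -34] -> [12, -34] -> [96, -272]
  [-24, -6, 15] -> [15, -6, -24] -> [15, -6, -24] -> [-6, -24] -> [-48, -192]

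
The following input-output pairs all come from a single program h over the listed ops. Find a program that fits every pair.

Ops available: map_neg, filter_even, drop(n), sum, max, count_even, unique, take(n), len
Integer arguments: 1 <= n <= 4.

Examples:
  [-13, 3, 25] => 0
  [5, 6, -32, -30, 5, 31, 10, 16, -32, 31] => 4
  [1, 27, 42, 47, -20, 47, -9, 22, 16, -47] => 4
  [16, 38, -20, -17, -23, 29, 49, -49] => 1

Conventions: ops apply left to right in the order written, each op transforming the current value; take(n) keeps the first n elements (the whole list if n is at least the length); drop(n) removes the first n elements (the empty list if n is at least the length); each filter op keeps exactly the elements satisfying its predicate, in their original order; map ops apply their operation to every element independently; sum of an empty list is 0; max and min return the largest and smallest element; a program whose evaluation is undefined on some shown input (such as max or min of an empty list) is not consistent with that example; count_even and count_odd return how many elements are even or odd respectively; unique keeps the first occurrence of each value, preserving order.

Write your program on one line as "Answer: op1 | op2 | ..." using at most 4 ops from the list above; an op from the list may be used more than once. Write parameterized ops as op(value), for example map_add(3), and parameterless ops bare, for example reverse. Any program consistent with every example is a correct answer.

map_neg | drop(2) | unique | count_even

Check, running the answer program on each example:
  [-13, 3, 25] -> [13, -3, -25] -> [-25] -> [-25] -> 0
  [5, 6, -32, -30, 5, 31, 10, 16, -32, 31] -> [-5, -6, 32, 30, -5, -31, -10, -16, 32, -31] -> [32, 30, -5, -31, -10, -16, 32, -31] -> [32, 30, -5, -31, -10, -16] -> 4
  [1, 27, 42, 47, -20, 47, -9, 22, 16, -47] -> [-1, -27, -42, -47, 20, -47, 9, -22, -16, 47] -> [-42, -47, 20, -47, 9, -22, -16, 47] -> [-42, -47, 20, 9, -22, -16, 47] -> 4
  [16, 38, -20, -17, -23, 29, 49, -49] -> [-16, -38, 20, 17, 23, -29, -49, 49] -> [20, 17, 23, -29, -49, 49] -> [20, 17, 23, -29, -49, 49] -> 1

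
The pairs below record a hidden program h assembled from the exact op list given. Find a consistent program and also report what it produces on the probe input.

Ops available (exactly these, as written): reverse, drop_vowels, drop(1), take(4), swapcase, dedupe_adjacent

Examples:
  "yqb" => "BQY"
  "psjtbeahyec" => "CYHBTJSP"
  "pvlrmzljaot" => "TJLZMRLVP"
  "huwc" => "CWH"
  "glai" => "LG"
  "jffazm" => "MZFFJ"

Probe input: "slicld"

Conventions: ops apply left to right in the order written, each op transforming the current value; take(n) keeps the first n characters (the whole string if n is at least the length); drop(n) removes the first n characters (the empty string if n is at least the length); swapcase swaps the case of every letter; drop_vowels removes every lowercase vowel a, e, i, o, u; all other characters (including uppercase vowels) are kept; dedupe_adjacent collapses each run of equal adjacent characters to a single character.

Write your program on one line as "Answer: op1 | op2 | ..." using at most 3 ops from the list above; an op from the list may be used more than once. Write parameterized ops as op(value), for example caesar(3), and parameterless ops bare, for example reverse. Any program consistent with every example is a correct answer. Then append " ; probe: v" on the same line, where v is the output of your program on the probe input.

drop_vowels | reverse | swapcase ; probe: "DLCLS"

Check, running the answer program on each example:
  "yqb" -> "yqb" -> "bqy" -> "BQY"
  "psjtbeahyec" -> "psjtbhyc" -> "cyhbtjsp" -> "CYHBTJSP"
  "pvlrmzljaot" -> "pvlrmzljt" -> "tjlzmrlvp" -> "TJLZMRLVP"
  "huwc" -> "hwc" -> "cwh" -> "CWH"
  "glai" -> "gl" -> "lg" -> "LG"
  "jffazm" -> "jffzm" -> "mzffj" -> "MZFFJ"
  probe: "slicld" -> "slcld" -> "dlcls" -> "DLCLS"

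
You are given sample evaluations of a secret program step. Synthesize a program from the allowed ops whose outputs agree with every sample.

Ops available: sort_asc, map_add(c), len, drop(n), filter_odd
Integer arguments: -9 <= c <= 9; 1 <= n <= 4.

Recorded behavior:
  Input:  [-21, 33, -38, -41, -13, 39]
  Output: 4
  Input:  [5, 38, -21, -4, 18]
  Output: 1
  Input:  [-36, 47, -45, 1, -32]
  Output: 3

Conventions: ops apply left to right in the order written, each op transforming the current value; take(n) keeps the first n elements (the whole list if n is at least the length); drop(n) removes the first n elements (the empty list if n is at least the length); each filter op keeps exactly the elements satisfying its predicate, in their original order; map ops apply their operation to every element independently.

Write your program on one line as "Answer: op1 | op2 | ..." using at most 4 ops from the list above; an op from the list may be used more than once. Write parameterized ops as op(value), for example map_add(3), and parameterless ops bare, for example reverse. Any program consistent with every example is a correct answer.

map_add(8) | drop(1) | filter_odd | len

Check, running the answer program on each example:
  [-21, 33, -38, -41, -13, 39] -> [-13, 41, -30, -33, -5, 47] -> [41, -30, -33, -5, 47] -> [41, -33, -5, 47] -> 4
  [5, 38, -21, -4, 18] -> [13, 46, -13, 4, 26] -> [46, -13, 4, 26] -> [-13] -> 1
  [-36, 47, -45, 1, -32] -> [-28, 55, -37, 9, -24] -> [55, -37, 9, -24] -> [55, -37, 9] -> 3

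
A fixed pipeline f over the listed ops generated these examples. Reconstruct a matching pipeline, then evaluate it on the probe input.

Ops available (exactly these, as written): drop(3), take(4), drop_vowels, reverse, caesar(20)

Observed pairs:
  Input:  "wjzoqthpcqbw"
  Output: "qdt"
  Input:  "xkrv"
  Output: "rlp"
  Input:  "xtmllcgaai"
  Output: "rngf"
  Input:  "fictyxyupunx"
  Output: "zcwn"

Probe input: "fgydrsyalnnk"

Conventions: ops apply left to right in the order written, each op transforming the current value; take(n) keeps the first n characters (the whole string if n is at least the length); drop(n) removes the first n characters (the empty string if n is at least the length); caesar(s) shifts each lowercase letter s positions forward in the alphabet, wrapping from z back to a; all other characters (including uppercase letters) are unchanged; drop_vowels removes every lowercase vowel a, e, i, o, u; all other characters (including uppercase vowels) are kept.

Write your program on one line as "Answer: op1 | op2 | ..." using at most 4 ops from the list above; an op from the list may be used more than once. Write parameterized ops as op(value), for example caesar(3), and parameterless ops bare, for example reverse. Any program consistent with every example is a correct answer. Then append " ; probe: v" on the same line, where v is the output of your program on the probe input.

take(4) | caesar(20) | drop_vowels ; probe: "zsx"

Check, running the answer program on each example:
  "wjzoqthpcqbw" -> "wjzo" -> "qdti" -> "qdt"
  "xkrv" -> "xkrv" -> "relp" -> "rlp"
  "xtmllcgaai" -> "xtml" -> "rngf" -> "rngf"
  "fictyxyupunx" -> "fict" -> "zcwn" -> "zcwn"
  probe: "fgydrsyalnnk" -> "fgyd" -> "zasx" -> "zsx"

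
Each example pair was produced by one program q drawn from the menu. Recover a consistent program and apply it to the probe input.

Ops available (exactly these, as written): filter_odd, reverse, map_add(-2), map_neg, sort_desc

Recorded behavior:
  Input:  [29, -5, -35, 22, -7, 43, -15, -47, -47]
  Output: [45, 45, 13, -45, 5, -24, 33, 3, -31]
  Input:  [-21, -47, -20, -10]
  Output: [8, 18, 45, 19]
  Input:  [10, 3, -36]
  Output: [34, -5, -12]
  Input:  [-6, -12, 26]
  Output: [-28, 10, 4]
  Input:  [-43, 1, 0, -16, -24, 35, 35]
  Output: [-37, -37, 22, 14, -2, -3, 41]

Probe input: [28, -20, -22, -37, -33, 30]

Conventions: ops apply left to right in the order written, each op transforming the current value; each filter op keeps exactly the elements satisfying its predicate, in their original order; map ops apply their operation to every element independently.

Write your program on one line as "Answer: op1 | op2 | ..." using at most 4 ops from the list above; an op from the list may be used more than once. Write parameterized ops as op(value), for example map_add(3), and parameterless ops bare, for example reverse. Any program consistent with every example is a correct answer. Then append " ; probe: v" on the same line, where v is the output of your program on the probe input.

map_neg | reverse | map_add(-2) ; probe: [-32, 31, 35, 20, 18, -30]

Check, running the answer program on each example:
  [29, -5, -35, 22, -7, 43, -15, -47, -47] -> [-29, 5, 35, -22, 7, -43, 15, 47, 47] -> [47, 47, 15, -43, 7, -22, 35, 5, -29] -> [45, 45, 13, -45, 5, -24, 33, 3, -31]
  [-21, -47, -20, -10] -> [21, 47, 20, 10] -> [10, 20, 47, 21] -> [8, 18, 45, 19]
  [10, 3, -36] -> [-10, -3, 36] -> [36, -3, -10] -> [34, -5, -12]
  [-6, -12, 26] -> [6, 12, -26] -> [-26, 12, 6] -> [-28, 10, 4]
  [-43, 1, 0, -16, -24, 35, 35] -> [43, -1, 0, 16, 24, -35, -35] -> [-35, -35, 24, 16, 0, -1, 43] -> [-37, -37, 22, 14, -2, -3, 41]
  probe: [28, -20, -22, -37, -33, 30] -> [-28, 20, 22, 37, 33, -30] -> [-30, 33, 37, 22, 20, -28] -> [-32, 31, 35, 20, 18, -30]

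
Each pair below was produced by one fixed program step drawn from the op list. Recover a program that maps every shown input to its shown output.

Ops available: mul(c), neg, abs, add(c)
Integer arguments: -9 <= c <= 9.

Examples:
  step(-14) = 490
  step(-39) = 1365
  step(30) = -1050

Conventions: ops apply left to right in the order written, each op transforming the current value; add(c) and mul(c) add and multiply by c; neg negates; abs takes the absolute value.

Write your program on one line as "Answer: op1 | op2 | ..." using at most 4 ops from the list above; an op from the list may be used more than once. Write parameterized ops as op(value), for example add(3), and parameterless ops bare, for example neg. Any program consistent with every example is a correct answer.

mul(7) | mul(5) | neg

Check, running the answer program on each example:
  -14 -> -98 -> -490 -> 490
  -39 -> -273 -> -1365 -> 1365
  30 -> 210 -> 1050 -> -1050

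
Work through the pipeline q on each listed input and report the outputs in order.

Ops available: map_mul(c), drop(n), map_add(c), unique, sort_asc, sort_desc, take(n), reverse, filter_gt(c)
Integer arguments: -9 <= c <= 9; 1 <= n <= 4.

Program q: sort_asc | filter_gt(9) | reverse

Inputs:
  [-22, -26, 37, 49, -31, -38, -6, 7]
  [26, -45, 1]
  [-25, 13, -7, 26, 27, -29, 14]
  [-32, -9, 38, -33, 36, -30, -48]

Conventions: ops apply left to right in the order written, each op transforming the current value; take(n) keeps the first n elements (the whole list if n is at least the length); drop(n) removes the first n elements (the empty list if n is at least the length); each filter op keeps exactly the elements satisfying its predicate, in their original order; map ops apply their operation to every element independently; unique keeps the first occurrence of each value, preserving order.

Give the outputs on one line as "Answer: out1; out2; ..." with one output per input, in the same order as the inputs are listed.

[49, 37]; [26]; [27, 26, 14, 13]; [38, 36]

Execution, op by op:
  [-22, -26, 37, 49, -31, -38, -6, 7] -> [-38, -31, -26, -22, -6, 7, 37, 49] -> [37, 49] -> [49, 37]
  [26, -45, 1] -> [-45, 1, 26] -> [26] -> [26]
  [-25, 13, -7, 26, 27, -29, 14] -> [-29, -25, -7, 13, 14, 26, 27] -> [13, 14, 26, 27] -> [27, 26, 14, 13]
  [-32, -9, 38, -33, 36, -30, -48] -> [-48, -33, -32, -30, -9, 36, 38] -> [36, 38] -> [38, 36]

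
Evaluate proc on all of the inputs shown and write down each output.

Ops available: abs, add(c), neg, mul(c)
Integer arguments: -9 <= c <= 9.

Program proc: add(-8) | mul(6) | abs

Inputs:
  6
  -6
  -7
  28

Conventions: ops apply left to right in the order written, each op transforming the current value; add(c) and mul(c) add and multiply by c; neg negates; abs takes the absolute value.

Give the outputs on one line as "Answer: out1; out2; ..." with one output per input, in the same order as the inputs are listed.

12; 84; 90; 120

Execution, op by op:
  6 -> -2 -> -12 -> 12
  -6 -> -14 -> -84 -> 84
  -7 -> -15 -> -90 -> 90
  28 -> 20 -> 120 -> 120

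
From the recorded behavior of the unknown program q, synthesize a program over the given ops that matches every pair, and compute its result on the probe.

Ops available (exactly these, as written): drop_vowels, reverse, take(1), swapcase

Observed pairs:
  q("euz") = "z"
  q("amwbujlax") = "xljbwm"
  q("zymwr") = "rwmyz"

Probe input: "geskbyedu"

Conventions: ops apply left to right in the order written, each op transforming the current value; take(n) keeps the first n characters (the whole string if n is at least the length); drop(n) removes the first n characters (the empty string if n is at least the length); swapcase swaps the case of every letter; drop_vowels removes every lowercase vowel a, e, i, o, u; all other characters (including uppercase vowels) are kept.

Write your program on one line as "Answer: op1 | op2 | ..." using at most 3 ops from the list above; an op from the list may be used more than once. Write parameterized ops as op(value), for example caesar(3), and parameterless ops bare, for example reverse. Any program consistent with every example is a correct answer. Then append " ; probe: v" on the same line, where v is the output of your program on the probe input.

drop_vowels | reverse ; probe: "dybksg"

Check, running the answer program on each example:
  "euz" -> "z" -> "z"
  "amwbujlax" -> "mwbjlx" -> "xljbwm"
  "zymwr" -> "zymwr" -> "rwmyz"
  probe: "geskbyedu" -> "gskbyd" -> "dybksg"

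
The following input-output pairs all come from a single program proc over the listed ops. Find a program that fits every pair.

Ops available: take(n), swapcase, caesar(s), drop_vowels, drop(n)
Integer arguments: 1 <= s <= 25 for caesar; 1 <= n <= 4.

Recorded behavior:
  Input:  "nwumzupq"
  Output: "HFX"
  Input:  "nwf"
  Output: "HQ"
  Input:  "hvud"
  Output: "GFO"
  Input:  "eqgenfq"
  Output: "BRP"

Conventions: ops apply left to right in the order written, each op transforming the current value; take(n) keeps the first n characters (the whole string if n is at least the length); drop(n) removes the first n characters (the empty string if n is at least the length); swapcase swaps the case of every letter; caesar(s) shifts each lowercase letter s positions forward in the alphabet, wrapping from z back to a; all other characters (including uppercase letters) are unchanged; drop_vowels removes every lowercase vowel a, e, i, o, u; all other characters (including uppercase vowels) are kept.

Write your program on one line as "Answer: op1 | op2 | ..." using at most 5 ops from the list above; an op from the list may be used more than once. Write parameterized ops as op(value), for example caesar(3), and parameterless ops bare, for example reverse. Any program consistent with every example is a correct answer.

caesar(11) | swapcase | drop(1) | take(3)

Check, running the answer program on each example:
  "nwumzupq" -> "yhfxkfab" -> "YHFXKFAB" -> "HFXKFAB" -> "HFX"
  "nwf" -> "yhq" -> "YHQ" -> "HQ" -> "HQ"
  "hvud" -> "sgfo" -> "SGFO" -> "GFO" -> "GFO"
  "eqgenfq" -> "pbrpyqb" -> "PBRPYQB" -> "BRPYQB" -> "BRP"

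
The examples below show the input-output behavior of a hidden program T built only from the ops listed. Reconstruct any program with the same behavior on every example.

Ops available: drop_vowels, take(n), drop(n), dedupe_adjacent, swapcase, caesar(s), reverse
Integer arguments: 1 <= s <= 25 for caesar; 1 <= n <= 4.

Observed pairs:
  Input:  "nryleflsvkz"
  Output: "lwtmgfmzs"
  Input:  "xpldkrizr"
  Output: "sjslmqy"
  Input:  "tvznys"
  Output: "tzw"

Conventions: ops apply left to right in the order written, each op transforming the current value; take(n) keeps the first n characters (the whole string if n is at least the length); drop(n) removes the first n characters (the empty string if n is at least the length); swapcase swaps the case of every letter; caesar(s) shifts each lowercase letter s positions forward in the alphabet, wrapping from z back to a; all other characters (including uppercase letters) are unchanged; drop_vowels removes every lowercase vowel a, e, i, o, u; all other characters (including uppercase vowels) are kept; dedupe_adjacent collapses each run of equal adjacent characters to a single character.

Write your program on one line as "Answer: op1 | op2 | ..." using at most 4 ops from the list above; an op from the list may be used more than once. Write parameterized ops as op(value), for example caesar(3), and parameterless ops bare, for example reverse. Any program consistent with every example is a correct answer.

caesar(1) | drop_vowels | reverse

Check, running the answer program on each example:
  "nryleflsvkz" -> "oszmfgmtwla" -> "szmfgmtwl" -> "lwtmgfmzs"
  "xpldkrizr" -> "yqmelsjas" -> "yqmlsjs" -> "sjslmqy"
  "tvznys" -> "uwaozt" -> "wzt" -> "tzw"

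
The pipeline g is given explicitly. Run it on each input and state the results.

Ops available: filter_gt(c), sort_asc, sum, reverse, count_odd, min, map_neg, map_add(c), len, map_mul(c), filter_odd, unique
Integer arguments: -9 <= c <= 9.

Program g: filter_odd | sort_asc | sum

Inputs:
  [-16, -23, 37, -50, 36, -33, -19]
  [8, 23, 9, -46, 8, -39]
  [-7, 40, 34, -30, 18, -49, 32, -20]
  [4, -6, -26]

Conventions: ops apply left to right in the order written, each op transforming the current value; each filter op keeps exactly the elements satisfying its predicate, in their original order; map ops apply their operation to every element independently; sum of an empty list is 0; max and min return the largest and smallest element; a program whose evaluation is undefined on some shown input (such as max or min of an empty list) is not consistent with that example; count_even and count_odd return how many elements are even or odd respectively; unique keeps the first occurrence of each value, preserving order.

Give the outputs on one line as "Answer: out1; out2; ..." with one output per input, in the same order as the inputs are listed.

-38; -7; -56; 0

Execution, op by op:
  [-16, -23, 37, -50, 36, -33, -19] -> [-23, 37, -33, -19] -> [-33, -23, -19, 37] -> -38
  [8, 23, 9, -46, 8, -39] -> [23, 9, -39] -> [-39, 9, 23] -> -7
  [-7, 40, 34, -30, 18, -49, 32, -20] -> [-7, -49] -> [-49, -7] -> -56
  [4, -6, -26] -> [] -> [] -> 0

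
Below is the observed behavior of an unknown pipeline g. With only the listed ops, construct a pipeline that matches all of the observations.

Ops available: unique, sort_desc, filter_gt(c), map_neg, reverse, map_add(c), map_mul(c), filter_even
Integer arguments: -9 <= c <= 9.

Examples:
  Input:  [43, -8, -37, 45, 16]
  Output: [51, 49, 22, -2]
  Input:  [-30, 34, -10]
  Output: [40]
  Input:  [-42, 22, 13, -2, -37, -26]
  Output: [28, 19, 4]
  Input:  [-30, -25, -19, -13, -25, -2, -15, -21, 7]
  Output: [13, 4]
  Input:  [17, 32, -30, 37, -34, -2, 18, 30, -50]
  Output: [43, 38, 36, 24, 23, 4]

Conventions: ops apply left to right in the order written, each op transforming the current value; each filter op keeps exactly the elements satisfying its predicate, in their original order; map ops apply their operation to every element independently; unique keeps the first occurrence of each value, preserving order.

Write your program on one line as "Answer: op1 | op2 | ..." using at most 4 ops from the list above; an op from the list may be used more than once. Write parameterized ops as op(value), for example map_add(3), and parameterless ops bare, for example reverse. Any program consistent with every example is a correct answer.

map_add(6) | filter_gt(-4) | sort_desc

Check, running the answer program on each example:
  [43, -8, -37, 45, 16] -> [49, -2, -31, 51, 22] -> [49, -2, 51, 22] -> [51, 49, 22, -2]
  [-30, 34, -10] -> [-24, 40, -4] -> [40] -> [40]
  [-42, 22, 13, -2, -37, -26] -> [-36, 28, 19, 4, -31, -20] -> [28, 19, 4] -> [28, 19, 4]
  [-30, -25, -19, -13, -25, -2, -15, -21, 7] -> [-24, -19, -13, -7, -19, 4, -9, -15, 13] -> [4, 13] -> [13, 4]
  [17, 32, -30, 37, -34, -2, 18, 30, -50] -> [23, 38, -24, 43, -28, 4, 24, 36, -44] -> [23, 38, 43, 4, 24, 36] -> [43, 38, 36, 24, 23, 4]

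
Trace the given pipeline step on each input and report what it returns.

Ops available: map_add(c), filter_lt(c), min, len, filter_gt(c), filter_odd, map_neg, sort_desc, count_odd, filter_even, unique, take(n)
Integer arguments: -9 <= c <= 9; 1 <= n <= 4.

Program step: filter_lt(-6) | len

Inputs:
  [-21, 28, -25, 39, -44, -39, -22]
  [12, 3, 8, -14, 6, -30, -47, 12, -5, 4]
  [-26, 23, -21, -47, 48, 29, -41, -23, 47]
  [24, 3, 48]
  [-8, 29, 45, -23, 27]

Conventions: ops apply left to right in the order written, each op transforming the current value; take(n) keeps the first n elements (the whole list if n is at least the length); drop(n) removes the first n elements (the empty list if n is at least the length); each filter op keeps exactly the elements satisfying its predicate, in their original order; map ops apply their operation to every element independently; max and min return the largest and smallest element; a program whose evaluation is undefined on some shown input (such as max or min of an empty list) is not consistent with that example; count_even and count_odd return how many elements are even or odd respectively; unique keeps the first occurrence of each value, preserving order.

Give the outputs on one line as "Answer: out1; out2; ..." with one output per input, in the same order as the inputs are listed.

5; 3; 5; 0; 2

Execution, op by op:
  [-21, 28, -25, 39, -44, -39, -22] -> [-21, -25, -44, -39, -22] -> 5
  [12, 3, 8, -14, 6, -30, -47, 12, -5, 4] -> [-14, -30, -47] -> 3
  [-26, 23, -21, -47, 48, 29, -41, -23, 47] -> [-26, -21, -47, -41, -23] -> 5
  [24, 3, 48] -> [] -> 0
  [-8, 29, 45, -23, 27] -> [-8, -23] -> 2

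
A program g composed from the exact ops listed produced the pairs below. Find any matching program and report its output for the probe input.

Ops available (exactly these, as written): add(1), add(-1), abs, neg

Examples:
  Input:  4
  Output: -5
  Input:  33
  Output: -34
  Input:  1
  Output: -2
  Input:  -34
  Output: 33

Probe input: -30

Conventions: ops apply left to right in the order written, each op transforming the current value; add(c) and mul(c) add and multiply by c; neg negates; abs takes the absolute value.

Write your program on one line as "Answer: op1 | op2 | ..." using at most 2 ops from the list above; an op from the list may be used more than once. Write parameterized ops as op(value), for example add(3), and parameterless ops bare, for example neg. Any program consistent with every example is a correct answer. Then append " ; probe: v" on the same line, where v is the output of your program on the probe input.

neg | add(-1) ; probe: 29

Check, running the answer program on each example:
  4 -> -4 -> -5
  33 -> -33 -> -34
  1 -> -1 -> -2
  -34 -> 34 -> 33
  probe: -30 -> 30 -> 29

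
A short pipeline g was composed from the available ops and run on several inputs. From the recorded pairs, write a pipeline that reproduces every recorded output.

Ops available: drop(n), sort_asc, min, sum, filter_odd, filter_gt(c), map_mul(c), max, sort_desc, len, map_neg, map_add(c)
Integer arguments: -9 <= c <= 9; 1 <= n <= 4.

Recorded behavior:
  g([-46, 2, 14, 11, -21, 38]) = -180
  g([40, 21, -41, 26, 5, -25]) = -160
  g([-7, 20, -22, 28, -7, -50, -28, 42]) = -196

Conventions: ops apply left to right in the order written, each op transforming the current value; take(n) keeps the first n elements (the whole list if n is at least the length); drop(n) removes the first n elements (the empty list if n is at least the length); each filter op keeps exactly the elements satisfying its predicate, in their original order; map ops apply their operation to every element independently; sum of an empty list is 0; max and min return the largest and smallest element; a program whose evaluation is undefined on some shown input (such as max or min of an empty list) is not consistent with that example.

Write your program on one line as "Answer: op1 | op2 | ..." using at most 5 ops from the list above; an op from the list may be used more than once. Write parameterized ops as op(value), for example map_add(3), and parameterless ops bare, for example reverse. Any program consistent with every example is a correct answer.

sort_asc | map_mul(4) | map_add(-1) | map_add(5) | min

Check, running the answer program on each example:
  [-46, 2, 14, 11, -21, 38] -> [-46, -21, 2, 11, 14, 38] -> [-184, -84, 8, 44, 56, 152] -> [-185, -85, 7, 43, 55, 151] -> [-180, -80, 12, 48, 60, 156] -> -180
  [40, 21, -41, 26, 5, -25] -> [-41, -25, 5, 21, 26, 40] -> [-164, -100, 20, 84, 104, 160] -> [-165, -101, 19, 83, 103, 159] -> [-160, -96, 24, 88, 108, 164] -> -160
  [-7, 20, -22, 28, -7, -50, -28, 42] -> [-50, -28, -22, -7, -7, 20, 28, 42] -> [-200, -112, -88, -28, -28, 80, 112, 168] -> [-201, -113, -89, -29, -29, 79, 111, 167] -> [-196, -108, -84, -24, -24, 84, 116, 172] -> -196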